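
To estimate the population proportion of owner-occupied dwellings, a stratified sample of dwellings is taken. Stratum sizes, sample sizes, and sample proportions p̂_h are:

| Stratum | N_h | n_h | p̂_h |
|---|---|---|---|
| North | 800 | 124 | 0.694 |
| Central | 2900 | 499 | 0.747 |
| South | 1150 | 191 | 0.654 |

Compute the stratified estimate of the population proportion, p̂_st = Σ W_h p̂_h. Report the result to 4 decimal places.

p̂_st ≈ 0.7162

N = 4850; stratum weights W_h = N_h/N.
p̂_st = Σ W_h p̂_h = (800·0.694 + 2900·0.747 + 1150·0.654)/4850 = 0.71621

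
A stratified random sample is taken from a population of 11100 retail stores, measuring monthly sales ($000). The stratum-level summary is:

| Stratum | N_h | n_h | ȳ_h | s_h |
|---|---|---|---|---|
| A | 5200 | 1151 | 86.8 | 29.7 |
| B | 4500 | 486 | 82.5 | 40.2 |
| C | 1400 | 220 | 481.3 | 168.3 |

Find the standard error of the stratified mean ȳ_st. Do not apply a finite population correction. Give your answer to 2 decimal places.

V̂(ȳ_st) = Σ W_h² s_h²/n_h, with W_h = N_h/N and N = 11100:
  stratum A: (5200/11100)²·29.7²/1151 = 0.168189
  stratum B: (4500/11100)²·40.2²/486 = 0.546506
  stratum C: (1400/11100)²·168.3²/220 = 2.04812
V̂(ȳ_st) = 2.76282
SE(ȳ_st) = √2.76282 = 1.66217

SE(ȳ_st) ≈ 1.66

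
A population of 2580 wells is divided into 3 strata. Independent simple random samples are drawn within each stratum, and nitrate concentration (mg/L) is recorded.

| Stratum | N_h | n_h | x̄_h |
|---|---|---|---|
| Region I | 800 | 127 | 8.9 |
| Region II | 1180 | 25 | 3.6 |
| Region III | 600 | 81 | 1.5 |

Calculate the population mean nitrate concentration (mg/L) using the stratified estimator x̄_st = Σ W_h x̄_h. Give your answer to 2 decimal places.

x̄_st ≈ 4.76

N = Σ N_h = 2580. Stratum weights W_h = N_h/N.
x̄_st = (800·8.9 + 1180·3.6 + 600·1.5) / 2580 = 4.7550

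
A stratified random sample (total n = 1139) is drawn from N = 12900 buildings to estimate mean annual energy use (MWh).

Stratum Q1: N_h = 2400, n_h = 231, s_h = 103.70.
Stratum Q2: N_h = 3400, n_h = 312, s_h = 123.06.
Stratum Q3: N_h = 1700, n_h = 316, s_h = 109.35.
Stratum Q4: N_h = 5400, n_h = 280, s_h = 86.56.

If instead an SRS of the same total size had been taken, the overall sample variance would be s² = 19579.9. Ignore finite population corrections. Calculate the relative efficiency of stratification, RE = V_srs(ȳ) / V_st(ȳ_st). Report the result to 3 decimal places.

RE ≈ 1.664

V̂(ȳ_st) = Σ W_h² s_h²/n_h, with W_h = N_h/N and N = 12900:
  stratum Q1: (2400/12900)²·103.70²/231 = 1.61135
  stratum Q2: (3400/12900)²·123.06²/312 = 3.37177
  stratum Q3: (1700/12900)²·109.35²/316 = 0.657157
  stratum Q4: (5400/12900)²·86.56²/280 = 4.68905
V_st = 10.3293
V_srs = s²/n = 19579.9/1139 = 17.1904
Relative efficiency = V_srs / V_st = 17.1904/10.3293 = 1.6642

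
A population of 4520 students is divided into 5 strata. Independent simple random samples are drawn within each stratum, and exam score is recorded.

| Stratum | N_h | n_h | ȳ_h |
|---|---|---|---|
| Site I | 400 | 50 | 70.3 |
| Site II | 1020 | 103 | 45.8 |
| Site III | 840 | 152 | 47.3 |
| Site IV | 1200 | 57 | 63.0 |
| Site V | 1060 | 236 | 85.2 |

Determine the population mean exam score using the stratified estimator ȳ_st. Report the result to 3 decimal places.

N = Σ N_h = 4520. Stratum weights W_h = N_h/N.
ȳ_st = (400·70.3 + 1020·45.8 + 840·47.3 + 1200·63.0 + 1060·85.2) / 4520 = 62.05310

ȳ_st ≈ 62.053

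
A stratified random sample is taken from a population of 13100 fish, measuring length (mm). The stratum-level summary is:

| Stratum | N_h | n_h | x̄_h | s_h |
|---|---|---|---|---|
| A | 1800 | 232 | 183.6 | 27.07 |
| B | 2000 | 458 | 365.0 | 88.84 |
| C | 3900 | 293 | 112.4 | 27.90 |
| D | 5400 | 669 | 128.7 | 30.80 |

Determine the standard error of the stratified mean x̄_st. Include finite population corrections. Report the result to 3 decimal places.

SE(x̄_st) ≈ 0.889

V̂(x̄_st) = Σ W_h² (1 − n_h/N_h) s_h²/n_h, with W_h = N_h/N and N = 13100:
  stratum A: (1800/13100)²·(1 − 232/1800)·27.07²/232 = 0.0519475
  stratum B: (2000/13100)²·(1 − 458/2000)·88.84²/458 = 0.309687
  stratum C: (3900/13100)²·(1 − 293/3900)·27.90²/293 = 0.217775
  stratum D: (5400/13100)²·(1 − 669/5400)·30.80²/669 = 0.211096
V̂(x̄_st) = 0.790506
SE(x̄_st) = √0.790506 = 0.889104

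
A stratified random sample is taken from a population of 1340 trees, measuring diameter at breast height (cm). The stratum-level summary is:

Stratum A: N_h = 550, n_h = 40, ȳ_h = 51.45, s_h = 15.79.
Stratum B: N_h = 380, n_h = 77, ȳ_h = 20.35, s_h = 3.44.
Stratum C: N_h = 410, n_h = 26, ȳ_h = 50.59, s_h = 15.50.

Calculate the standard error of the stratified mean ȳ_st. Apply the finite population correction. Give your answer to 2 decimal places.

V̂(ȳ_st) = Σ W_h² (1 − n_h/N_h) s_h²/n_h, with W_h = N_h/N and N = 1340:
  stratum A: (550/1340)²·(1 − 40/550)·15.79²/40 = 0.973705
  stratum B: (380/1340)²·(1 − 77/380)·3.44²/77 = 0.00985469
  stratum C: (410/1340)²·(1 − 26/410)·15.50²/26 = 0.810206
V̂(ȳ_st) = 1.79377
SE(ȳ_st) = √1.79377 = 1.33932

SE(ȳ_st) ≈ 1.34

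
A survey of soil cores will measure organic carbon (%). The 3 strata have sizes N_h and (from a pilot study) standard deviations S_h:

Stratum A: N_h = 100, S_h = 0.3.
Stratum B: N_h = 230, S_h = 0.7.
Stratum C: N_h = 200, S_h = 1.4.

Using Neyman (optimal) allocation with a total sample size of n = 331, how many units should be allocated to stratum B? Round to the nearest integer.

113

Neyman allocation: n_h = n · N_h S_h / Σ N_i S_i, with n = 331.
  stratum A: N_h·S_h = 100·0.3 = 30.00
  stratum B: N_h·S_h = 230·0.7 = 161.00
  stratum C: N_h·S_h = 200·1.4 = 280.00
Σ N_h S_h = 471.00
n for stratum B = 331·161.00/471.00 = 113.144 → 113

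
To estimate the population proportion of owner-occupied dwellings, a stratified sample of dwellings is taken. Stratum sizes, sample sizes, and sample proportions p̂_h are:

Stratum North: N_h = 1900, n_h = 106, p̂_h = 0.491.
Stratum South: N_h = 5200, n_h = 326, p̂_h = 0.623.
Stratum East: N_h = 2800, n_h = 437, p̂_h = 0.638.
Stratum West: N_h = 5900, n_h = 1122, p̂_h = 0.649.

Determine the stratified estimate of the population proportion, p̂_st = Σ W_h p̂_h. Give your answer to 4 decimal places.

p̂_st ≈ 0.6195

N = 15800; stratum weights W_h = N_h/N.
p̂_st = Σ W_h p̂_h = (1900·0.491 + 5200·0.623 + 2800·0.638 + 5900·0.649)/15800 = 0.61949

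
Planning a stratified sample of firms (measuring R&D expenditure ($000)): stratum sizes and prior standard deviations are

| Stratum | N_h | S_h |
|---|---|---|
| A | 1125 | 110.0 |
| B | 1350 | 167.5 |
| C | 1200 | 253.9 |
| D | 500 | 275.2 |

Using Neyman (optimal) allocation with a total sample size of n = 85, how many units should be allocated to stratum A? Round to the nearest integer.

13

Neyman allocation: n_h = n · N_h S_h / Σ N_i S_i, with n = 85.
  stratum A: N_h·S_h = 1125·110.0 = 123750.00
  stratum B: N_h·S_h = 1350·167.5 = 226125.00
  stratum C: N_h·S_h = 1200·253.9 = 304680.00
  stratum D: N_h·S_h = 500·275.2 = 137600.00
Σ N_h S_h = 792155.00
n for stratum A = 85·123750.00/792155.00 = 13.279 → 13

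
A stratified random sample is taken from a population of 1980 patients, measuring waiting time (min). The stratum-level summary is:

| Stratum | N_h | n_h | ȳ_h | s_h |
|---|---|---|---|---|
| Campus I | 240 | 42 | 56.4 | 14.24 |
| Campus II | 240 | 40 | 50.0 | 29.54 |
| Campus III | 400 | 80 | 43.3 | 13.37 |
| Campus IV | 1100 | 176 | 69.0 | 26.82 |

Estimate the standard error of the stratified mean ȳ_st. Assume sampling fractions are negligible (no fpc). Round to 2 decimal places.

V̂(ȳ_st) = Σ W_h² s_h²/n_h, with W_h = N_h/N and N = 1980:
  stratum Campus I: (240/1980)²·14.24²/42 = 0.0709354
  stratum Campus II: (240/1980)²·29.54²/40 = 0.320518
  stratum Campus III: (400/1980)²·13.37²/80 = 0.0911932
  stratum Campus IV: (1100/1980)²·26.82²/176 = 1.26142
V̂(ȳ_st) = 1.74407
SE(ȳ_st) = √1.74407 = 1.32063

SE(ȳ_st) ≈ 1.32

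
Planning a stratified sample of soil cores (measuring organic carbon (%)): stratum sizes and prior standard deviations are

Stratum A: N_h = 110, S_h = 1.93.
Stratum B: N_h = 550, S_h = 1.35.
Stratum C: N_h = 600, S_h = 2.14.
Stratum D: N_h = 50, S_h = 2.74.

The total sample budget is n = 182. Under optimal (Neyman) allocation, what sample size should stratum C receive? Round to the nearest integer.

98

Neyman allocation: n_h = n · N_h S_h / Σ N_i S_i, with n = 182.
  stratum A: N_h·S_h = 110·1.93 = 212.30
  stratum B: N_h·S_h = 550·1.35 = 742.50
  stratum C: N_h·S_h = 600·2.14 = 1284.00
  stratum D: N_h·S_h = 50·2.74 = 137.00
Σ N_h S_h = 2375.80
n for stratum C = 182·1284.00/2375.80 = 98.362 → 98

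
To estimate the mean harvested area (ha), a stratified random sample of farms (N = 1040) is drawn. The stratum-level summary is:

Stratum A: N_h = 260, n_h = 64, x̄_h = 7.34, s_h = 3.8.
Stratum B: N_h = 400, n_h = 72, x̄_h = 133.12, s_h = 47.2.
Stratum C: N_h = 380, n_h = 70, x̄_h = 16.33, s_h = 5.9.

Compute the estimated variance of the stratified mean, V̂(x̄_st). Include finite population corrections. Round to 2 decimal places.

V̂(x̄_st) ≈ 3.82

V̂(x̄_st) = Σ W_h² (1 − n_h/N_h) s_h²/n_h, with W_h = N_h/N and N = 1040:
  stratum A: (260/1040)²·(1 − 64/260)·3.8²/64 = 0.0106304
  stratum B: (400/1040)²·(1 − 72/400)·47.2²/72 = 3.75335
  stratum C: (380/1040)²·(1 − 70/380)·5.9²/70 = 0.0541607
V̂(x̄_st) = 3.81814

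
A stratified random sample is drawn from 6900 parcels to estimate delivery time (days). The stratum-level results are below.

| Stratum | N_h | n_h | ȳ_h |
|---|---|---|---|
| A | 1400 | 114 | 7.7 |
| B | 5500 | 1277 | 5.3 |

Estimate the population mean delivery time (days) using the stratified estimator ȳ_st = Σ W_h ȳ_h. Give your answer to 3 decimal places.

ȳ_st ≈ 5.787

N = Σ N_h = 6900. Stratum weights W_h = N_h/N.
ȳ_st = (1400·7.7 + 5500·5.3) / 6900 = 5.78696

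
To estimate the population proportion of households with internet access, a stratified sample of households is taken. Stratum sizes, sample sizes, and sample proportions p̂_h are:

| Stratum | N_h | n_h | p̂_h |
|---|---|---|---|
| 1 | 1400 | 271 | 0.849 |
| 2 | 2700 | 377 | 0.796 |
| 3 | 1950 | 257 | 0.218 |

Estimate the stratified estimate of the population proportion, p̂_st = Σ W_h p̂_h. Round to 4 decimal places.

N = 6050; stratum weights W_h = N_h/N.
p̂_st = Σ W_h p̂_h = (1400·0.849 + 2700·0.796 + 1950·0.218)/6050 = 0.62197

p̂_st ≈ 0.6220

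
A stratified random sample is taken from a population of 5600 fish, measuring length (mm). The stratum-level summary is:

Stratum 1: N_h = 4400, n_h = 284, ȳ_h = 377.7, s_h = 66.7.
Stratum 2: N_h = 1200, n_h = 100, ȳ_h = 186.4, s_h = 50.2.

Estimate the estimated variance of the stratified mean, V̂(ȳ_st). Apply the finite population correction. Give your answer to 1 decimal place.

V̂(ȳ_st) = Σ W_h² (1 − n_h/N_h) s_h²/n_h, with W_h = N_h/N and N = 5600:
  stratum 1: (4400/5600)²·(1 − 284/4400)·66.7²/284 = 9.0466
  stratum 2: (1200/5600)²·(1 − 100/1200)·50.2²/100 = 1.06073
V̂(ȳ_st) = 10.1073

V̂(ȳ_st) ≈ 10.1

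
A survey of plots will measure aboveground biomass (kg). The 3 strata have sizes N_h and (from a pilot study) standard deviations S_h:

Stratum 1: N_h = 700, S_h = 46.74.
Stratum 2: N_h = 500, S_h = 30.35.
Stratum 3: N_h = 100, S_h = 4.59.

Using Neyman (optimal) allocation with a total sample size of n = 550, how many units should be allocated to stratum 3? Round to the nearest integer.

5

Neyman allocation: n_h = n · N_h S_h / Σ N_i S_i, with n = 550.
  stratum 1: N_h·S_h = 700·46.74 = 32718.00
  stratum 2: N_h·S_h = 500·30.35 = 15175.00
  stratum 3: N_h·S_h = 100·4.59 = 459.00
Σ N_h S_h = 48352.00
n for stratum 3 = 550·459.00/48352.00 = 5.221 → 5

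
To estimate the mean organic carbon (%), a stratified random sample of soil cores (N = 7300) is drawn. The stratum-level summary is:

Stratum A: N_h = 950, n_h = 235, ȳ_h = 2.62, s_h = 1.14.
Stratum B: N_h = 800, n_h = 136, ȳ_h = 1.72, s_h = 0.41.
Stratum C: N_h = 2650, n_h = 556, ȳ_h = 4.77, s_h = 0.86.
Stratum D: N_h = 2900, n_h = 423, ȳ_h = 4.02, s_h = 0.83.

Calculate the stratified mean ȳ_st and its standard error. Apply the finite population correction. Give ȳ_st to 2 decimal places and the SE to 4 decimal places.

ȳ_st = Σ W_h ȳ_h = (950·2.62 + 800·1.72 + 2650·4.77 + 2900·4.02)/7300 = 3.85801
V̂(ȳ_st) = Σ W_h² (1 − n_h/N_h) s_h²/n_h, with W_h = N_h/N and N = 7300:
  stratum A: (950/7300)²·(1 − 235/950)·1.14²/235 = 7.04897e-05
  stratum B: (800/7300)²·(1 − 136/800)·0.41²/136 = 1.23209e-05
  stratum C: (2650/7300)²·(1 − 556/2650)·0.86²/556 = 0.000138516
  stratum D: (2900/7300)²·(1 − 423/2900)·0.83²/423 = 0.00021953
V̂(ȳ_st) = 0.000440856
SE(ȳ_st) = √0.000440856 = 0.0209966

ȳ_st ≈ 3.86, SE ≈ 0.0210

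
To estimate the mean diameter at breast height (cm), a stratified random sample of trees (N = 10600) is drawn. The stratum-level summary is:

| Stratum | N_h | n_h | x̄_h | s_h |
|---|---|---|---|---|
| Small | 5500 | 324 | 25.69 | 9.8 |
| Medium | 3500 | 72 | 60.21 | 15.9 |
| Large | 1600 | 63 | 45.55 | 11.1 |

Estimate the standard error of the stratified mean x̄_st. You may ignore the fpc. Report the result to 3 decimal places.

V̂(x̄_st) = Σ W_h² s_h²/n_h, with W_h = N_h/N and N = 10600:
  stratum Small: (5500/10600)²·9.8²/324 = 0.0798033
  stratum Medium: (3500/10600)²·15.9²/72 = 0.382812
  stratum Large: (1600/10600)²·11.1²/63 = 0.0445588
V̂(x̄_st) = 0.507175
SE(x̄_st) = √0.507175 = 0.712162

SE(x̄_st) ≈ 0.712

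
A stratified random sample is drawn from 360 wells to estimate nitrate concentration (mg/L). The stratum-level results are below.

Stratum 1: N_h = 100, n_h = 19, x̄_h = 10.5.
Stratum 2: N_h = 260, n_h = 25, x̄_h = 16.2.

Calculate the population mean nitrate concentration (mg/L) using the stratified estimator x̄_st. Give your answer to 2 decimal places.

N = Σ N_h = 360. Stratum weights W_h = N_h/N.
x̄_st = (100·10.5 + 260·16.2) / 360 = 14.6167

x̄_st ≈ 14.62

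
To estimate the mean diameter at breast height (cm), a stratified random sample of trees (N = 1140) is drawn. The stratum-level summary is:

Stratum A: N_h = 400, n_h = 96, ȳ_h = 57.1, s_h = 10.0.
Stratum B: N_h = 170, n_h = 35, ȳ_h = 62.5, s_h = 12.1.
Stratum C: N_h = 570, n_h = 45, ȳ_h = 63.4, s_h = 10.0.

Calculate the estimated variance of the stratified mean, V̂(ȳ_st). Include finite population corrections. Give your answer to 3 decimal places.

V̂(ȳ_st) = Σ W_h² (1 − n_h/N_h) s_h²/n_h, with W_h = N_h/N and N = 1140:
  stratum A: (400/1140)²·(1 − 96/400)·10.0²/96 = 0.0974659
  stratum B: (170/1140)²·(1 − 35/170)·12.1²/35 = 0.0738713
  stratum C: (570/1140)²·(1 − 45/570)·10.0²/45 = 0.511696
V̂(ȳ_st) = 0.683033

V̂(ȳ_st) ≈ 0.683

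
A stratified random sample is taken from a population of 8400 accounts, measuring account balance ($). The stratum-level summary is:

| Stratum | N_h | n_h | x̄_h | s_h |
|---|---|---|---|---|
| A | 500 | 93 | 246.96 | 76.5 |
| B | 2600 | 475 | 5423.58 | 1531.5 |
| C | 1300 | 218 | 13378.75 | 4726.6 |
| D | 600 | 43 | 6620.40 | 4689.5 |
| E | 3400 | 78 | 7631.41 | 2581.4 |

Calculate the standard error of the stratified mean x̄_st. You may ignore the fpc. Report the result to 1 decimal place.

SE(x̄_st) ≈ 139.8

V̂(x̄_st) = Σ W_h² s_h²/n_h, with W_h = N_h/N and N = 8400:
  stratum A: (500/8400)²·76.5²/93 = 0.222957
  stratum B: (2600/8400)²·1531.5²/475 = 473.073
  stratum C: (1300/8400)²·4726.6²/218 = 2454.54
  stratum D: (600/8400)²·4689.5²/43 = 2609.33
  stratum E: (3400/8400)²·2581.4²/78 = 13996.4
V̂(x̄_st) = 19533.5
SE(x̄_st) = √19533.5 = 139.762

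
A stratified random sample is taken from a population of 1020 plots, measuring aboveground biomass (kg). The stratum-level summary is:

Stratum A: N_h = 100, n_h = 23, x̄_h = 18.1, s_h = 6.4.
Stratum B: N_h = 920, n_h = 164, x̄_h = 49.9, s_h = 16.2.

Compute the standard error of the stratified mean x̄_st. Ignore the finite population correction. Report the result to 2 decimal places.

V̂(x̄_st) = Σ W_h² s_h²/n_h, with W_h = N_h/N and N = 1020:
  stratum A: (100/1020)²·6.4²/23 = 0.0171172
  stratum B: (920/1020)²·16.2²/164 = 1.30185
V̂(x̄_st) = 1.31897
SE(x̄_st) = √1.31897 = 1.14846

SE(x̄_st) ≈ 1.15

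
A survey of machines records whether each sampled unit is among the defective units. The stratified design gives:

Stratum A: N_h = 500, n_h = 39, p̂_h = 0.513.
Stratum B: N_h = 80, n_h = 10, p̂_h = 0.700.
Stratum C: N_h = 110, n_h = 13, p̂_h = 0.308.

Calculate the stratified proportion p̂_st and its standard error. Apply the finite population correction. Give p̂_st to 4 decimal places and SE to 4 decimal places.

N = 690; stratum weights W_h = N_h/N.
p̂_st = Σ W_h p̂_h = (500·0.513 + 80·0.700 + 110·0.308)/690 = 0.50200
V̂(p̂_st) = Σ W_h² (1 − n_h/N_h) p̂_h(1−p̂_h)/(n_h−1):
  stratum A: (500/690)²·(1 − 39/500)·0.513·0.487/38 = 0.00318299
  stratum B: (80/690)²·(1 − 10/80)·0.700·0.300/9 = 0.000274452
  stratum C: (110/690)²·(1 − 13/110)·0.308·0.692/12 = 0.000398054
V̂(p̂_st) = 0.0038555; SE = √V̂ = 0.0620927

p̂_st ≈ 0.5020, SE ≈ 0.0621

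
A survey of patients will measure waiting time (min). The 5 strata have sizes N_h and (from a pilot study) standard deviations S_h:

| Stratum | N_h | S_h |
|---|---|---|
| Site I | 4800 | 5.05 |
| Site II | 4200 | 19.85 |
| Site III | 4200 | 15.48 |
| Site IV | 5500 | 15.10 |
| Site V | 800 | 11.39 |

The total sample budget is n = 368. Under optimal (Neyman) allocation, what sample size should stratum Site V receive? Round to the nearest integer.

13

Neyman allocation: n_h = n · N_h S_h / Σ N_i S_i, with n = 368.
  stratum Site I: N_h·S_h = 4800·5.05 = 24240.00
  stratum Site II: N_h·S_h = 4200·19.85 = 83370.00
  stratum Site III: N_h·S_h = 4200·15.48 = 65016.00
  stratum Site IV: N_h·S_h = 5500·15.10 = 83050.00
  stratum Site V: N_h·S_h = 800·11.39 = 9112.00
Σ N_h S_h = 264788.00
n for stratum Site V = 368·9112.00/264788.00 = 12.664 → 13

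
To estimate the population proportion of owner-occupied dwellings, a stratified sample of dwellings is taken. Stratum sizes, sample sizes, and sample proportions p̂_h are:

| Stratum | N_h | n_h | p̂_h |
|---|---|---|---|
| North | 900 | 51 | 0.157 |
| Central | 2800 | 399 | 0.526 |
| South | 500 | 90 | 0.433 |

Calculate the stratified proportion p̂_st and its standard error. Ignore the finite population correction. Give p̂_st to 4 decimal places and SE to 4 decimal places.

p̂_st ≈ 0.4359, SE ≈ 0.0210

N = 4200; stratum weights W_h = N_h/N.
p̂_st = Σ W_h p̂_h = (900·0.157 + 2800·0.526 + 500·0.433)/4200 = 0.43586
V̂(p̂_st) = Σ W_h² p̂_h(1−p̂_h)/(n_h−1):
  stratum North: (900/4200)²·0.157·0.843/50 = 0.000121547
  stratum Central: (2800/4200)²·0.526·0.474/398 = 0.000278419
  stratum South: (500/4200)²·0.433·0.567/89 = 3.90951e-05
V̂(p̂_st) = 0.000439061; SE = √V̂ = 0.0209538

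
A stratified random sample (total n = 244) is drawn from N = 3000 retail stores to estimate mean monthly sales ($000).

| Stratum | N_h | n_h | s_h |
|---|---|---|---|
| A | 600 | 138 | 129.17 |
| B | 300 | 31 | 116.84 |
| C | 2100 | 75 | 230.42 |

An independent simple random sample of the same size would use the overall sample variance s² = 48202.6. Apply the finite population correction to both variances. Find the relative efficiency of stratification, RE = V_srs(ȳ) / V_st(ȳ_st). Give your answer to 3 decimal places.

RE ≈ 0.530

V̂(ȳ_st) = Σ W_h² (1 − n_h/N_h) s_h²/n_h, with W_h = N_h/N and N = 3000:
  stratum A: (600/3000)²·(1 − 138/600)·129.17²/138 = 3.72387
  stratum B: (300/3000)²·(1 − 31/300)·116.84²/31 = 3.94868
  stratum C: (2100/3000)²·(1 − 75/2100)·230.42²/75 = 334.488
V_st = 342.161
V_srs = (1 − 244/3000)·48202.6/244 = 181.484
Relative efficiency = V_srs / V_st = 181.484/342.161 = 0.5304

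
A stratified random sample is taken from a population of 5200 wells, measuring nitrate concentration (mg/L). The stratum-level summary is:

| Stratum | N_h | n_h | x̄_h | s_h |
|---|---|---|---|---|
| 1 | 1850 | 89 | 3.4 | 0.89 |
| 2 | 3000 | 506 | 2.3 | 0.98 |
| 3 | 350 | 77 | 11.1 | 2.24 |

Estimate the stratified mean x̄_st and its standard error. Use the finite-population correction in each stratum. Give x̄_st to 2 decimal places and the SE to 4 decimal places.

x̄_st = Σ W_h x̄_h = (1850·3.4 + 3000·2.3 + 350·11.1)/5200 = 3.28365
V̂(x̄_st) = Σ W_h² (1 − n_h/N_h) s_h²/n_h, with W_h = N_h/N and N = 5200:
  stratum 1: (1850/5200)²·(1 − 89/1850)·0.89²/89 = 0.0010723
  stratum 2: (3000/5200)²·(1 − 506/3000)·0.98²/506 = 0.000525185
  stratum 3: (350/5200)²·(1 − 77/350)·2.24²/77 = 0.000230266
V̂(x̄_st) = 0.00182775
SE(x̄_st) = √0.00182775 = 0.0427522

x̄_st ≈ 3.28, SE ≈ 0.0428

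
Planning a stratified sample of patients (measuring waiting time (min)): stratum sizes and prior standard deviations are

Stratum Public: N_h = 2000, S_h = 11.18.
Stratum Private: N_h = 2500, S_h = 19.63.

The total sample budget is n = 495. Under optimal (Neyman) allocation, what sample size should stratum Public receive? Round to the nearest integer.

155

Neyman allocation: n_h = n · N_h S_h / Σ N_i S_i, with n = 495.
  stratum Public: N_h·S_h = 2000·11.18 = 22360.00
  stratum Private: N_h·S_h = 2500·19.63 = 49075.00
Σ N_h S_h = 71435.00
n for stratum Public = 495·22360.00/71435.00 = 154.941 → 155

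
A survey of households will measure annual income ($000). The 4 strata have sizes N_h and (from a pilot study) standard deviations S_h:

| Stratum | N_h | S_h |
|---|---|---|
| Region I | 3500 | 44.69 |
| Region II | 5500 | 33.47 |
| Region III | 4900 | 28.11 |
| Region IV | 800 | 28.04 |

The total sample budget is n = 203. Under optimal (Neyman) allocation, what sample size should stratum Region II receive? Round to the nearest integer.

75

Neyman allocation: n_h = n · N_h S_h / Σ N_i S_i, with n = 203.
  stratum Region I: N_h·S_h = 3500·44.69 = 156415.00
  stratum Region II: N_h·S_h = 5500·33.47 = 184085.00
  stratum Region III: N_h·S_h = 4900·28.11 = 137739.00
  stratum Region IV: N_h·S_h = 800·28.04 = 22432.00
Σ N_h S_h = 500671.00
n for stratum Region II = 203·184085.00/500671.00 = 74.638 → 75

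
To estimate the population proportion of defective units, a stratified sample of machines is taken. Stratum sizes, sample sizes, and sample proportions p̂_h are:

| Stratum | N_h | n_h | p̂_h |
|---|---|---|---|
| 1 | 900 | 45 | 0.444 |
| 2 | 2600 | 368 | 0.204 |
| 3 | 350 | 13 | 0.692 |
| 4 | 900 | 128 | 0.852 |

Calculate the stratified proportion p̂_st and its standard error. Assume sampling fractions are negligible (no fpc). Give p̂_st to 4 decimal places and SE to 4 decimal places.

N = 4750; stratum weights W_h = N_h/N.
p̂_st = Σ W_h p̂_h = (900·0.444 + 2600·0.204 + 350·0.692 + 900·0.852)/4750 = 0.40821
V̂(p̂_st) = Σ W_h² p̂_h(1−p̂_h)/(n_h−1):
  stratum 1: (900/4750)²·0.444·0.556/44 = 0.00020142
  stratum 2: (2600/4750)²·0.204·0.796/367 = 0.000132567
  stratum 3: (350/4750)²·0.692·0.308/12 = 9.64327e-05
  stratum 4: (900/4750)²·0.852·0.148/127 = 3.56447e-05
V̂(p̂_st) = 0.000466065; SE = √V̂ = 0.0215885

p̂_st ≈ 0.4082, SE ≈ 0.0216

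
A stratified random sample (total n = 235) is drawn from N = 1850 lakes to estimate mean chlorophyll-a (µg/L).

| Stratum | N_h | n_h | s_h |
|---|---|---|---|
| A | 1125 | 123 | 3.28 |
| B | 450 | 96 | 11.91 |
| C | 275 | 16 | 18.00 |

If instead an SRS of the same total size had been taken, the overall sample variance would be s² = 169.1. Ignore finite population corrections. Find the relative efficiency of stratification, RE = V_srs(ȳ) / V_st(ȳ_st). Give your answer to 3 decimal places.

RE ≈ 1.269

V̂(ȳ_st) = Σ W_h² s_h²/n_h, with W_h = N_h/N and N = 1850:
  stratum A: (1125/1850)²·3.28²/123 = 0.0323448
  stratum B: (450/1850)²·11.91²/96 = 0.0874246
  stratum C: (275/1850)²·18.00²/16 = 0.447453
V_st = 0.567222
V_srs = s²/n = 169.1/235 = 0.719574
Relative efficiency = V_srs / V_st = 0.719574/0.567222 = 1.2686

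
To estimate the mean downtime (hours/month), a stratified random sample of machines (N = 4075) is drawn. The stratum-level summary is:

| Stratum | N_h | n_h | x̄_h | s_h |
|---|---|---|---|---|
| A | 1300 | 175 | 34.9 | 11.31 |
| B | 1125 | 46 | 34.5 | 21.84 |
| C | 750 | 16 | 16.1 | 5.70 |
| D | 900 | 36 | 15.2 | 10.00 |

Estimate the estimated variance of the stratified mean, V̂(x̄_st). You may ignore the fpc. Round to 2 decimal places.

V̂(x̄_st) ≈ 1.07

V̂(x̄_st) = Σ W_h² s_h²/n_h, with W_h = N_h/N and N = 4075:
  stratum A: (1300/4075)²·11.31²/175 = 0.0743907
  stratum B: (1125/4075)²·21.84²/46 = 0.79031
  stratum C: (750/4075)²·5.70²/16 = 0.0687855
  stratum D: (900/4075)²·10.00²/36 = 0.135496
V̂(x̄_st) = 1.06898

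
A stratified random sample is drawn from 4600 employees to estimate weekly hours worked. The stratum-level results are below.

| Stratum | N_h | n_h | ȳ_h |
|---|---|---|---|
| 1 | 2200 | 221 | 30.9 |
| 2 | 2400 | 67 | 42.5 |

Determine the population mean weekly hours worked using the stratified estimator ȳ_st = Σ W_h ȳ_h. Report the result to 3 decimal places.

N = Σ N_h = 4600. Stratum weights W_h = N_h/N.
ȳ_st = (2200·30.9 + 2400·42.5) / 4600 = 36.95217

ȳ_st ≈ 36.952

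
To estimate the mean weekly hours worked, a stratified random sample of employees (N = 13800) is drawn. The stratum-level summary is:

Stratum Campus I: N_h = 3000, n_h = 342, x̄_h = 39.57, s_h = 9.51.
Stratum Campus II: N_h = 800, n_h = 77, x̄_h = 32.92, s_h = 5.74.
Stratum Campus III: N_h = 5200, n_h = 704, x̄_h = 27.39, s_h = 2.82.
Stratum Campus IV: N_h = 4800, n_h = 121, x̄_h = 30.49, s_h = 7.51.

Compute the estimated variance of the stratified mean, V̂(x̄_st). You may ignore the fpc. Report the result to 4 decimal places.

V̂(x̄_st) = Σ W_h² s_h²/n_h, with W_h = N_h/N and N = 13800:
  stratum Campus I: (3000/13800)²·9.51²/342 = 0.0124974
  stratum Campus II: (800/13800)²·5.74²/77 = 0.00143799
  stratum Campus III: (5200/13800)²·2.82²/704 = 0.00160389
  stratum Campus IV: (4800/13800)²·7.51²/121 = 0.0563922
V̂(x̄_st) = 0.0719314

V̂(x̄_st) ≈ 0.0719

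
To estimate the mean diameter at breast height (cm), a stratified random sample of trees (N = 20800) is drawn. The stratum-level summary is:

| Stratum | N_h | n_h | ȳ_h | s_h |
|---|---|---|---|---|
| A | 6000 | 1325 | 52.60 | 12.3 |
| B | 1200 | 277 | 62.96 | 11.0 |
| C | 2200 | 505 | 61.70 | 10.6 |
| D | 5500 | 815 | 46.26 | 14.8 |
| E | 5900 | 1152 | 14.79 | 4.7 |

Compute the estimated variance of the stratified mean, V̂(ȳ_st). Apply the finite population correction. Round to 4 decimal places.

V̂(ȳ_st) ≈ 0.0277

V̂(ȳ_st) = Σ W_h² (1 − n_h/N_h) s_h²/n_h, with W_h = N_h/N and N = 20800:
  stratum A: (6000/20800)²·(1 − 1325/6000)·12.3²/1325 = 0.00740288
  stratum B: (1200/20800)²·(1 − 277/1200)·11.0²/277 = 0.00111831
  stratum C: (2200/20800)²·(1 − 505/2200)·10.6²/505 = 0.00191772
  stratum D: (5500/20800)²·(1 − 815/5500)·14.8²/815 = 0.0160071
  stratum E: (5900/20800)²·(1 − 1152/5900)·4.7²/1152 = 0.00124159
V̂(ȳ_st) = 0.0276876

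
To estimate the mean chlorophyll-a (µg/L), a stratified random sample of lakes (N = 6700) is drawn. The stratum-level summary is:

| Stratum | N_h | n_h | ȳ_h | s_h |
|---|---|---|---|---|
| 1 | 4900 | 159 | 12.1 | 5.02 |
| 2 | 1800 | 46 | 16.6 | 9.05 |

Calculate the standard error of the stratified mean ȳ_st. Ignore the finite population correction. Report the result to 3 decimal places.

V̂(ȳ_st) = Σ W_h² s_h²/n_h, with W_h = N_h/N and N = 6700:
  stratum 1: (4900/6700)²·5.02²/159 = 0.0847721
  stratum 2: (1800/6700)²·9.05²/46 = 0.128509
V̂(ȳ_st) = 0.213281
SE(ȳ_st) = √0.213281 = 0.461824

SE(ȳ_st) ≈ 0.462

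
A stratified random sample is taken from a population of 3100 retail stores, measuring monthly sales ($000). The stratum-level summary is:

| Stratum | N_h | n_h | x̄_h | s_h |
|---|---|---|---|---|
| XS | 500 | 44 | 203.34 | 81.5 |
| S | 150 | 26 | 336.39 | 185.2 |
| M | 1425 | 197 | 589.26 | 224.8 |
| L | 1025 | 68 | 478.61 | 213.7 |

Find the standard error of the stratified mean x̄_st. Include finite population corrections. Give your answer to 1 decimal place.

V̂(x̄_st) = Σ W_h² (1 − n_h/N_h) s_h²/n_h, with W_h = N_h/N and N = 3100:
  stratum XS: (500/3100)²·(1 − 44/500)·81.5²/44 = 3.58157
  stratum S: (150/3100)²·(1 − 26/150)·185.2²/26 = 2.55328
  stratum M: (1425/3100)²·(1 − 197/1425)·224.8²/197 = 46.7107
  stratum L: (1025/3100)²·(1 − 68/1025)·213.7²/68 = 68.5508
V̂(x̄_st) = 121.396
SE(x̄_st) = √121.396 = 11.018

SE(x̄_st) ≈ 11.0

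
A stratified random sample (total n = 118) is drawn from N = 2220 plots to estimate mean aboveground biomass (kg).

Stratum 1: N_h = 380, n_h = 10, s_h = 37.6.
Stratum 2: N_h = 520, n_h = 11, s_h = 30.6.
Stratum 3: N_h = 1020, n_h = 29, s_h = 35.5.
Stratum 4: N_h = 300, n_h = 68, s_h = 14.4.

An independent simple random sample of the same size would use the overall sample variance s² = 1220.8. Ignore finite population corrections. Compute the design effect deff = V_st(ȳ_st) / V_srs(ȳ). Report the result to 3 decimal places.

deff ≈ 1.744

V̂(ȳ_st) = Σ W_h² s_h²/n_h, with W_h = N_h/N and N = 2220:
  stratum 1: (380/2220)²·37.6²/10 = 4.14226
  stratum 2: (520/2220)²·30.6²/11 = 4.67037
  stratum 3: (1020/2220)²·35.5²/29 = 9.17388
  stratum 4: (300/2220)²·14.4²/68 = 0.0556868
V_st = 18.0422
V_srs = s²/n = 1220.8/118 = 10.3458
deff = V_st / V_srs = 18.0422/10.3458 = 1.7439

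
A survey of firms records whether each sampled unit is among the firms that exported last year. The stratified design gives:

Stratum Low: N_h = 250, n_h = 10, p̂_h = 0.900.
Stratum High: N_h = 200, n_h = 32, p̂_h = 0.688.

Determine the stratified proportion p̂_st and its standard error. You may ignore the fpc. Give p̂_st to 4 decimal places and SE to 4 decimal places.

p̂_st ≈ 0.8058, SE ≈ 0.0667

N = 450; stratum weights W_h = N_h/N.
p̂_st = Σ W_h p̂_h = (250·0.900 + 200·0.688)/450 = 0.80578
V̂(p̂_st) = Σ W_h² p̂_h(1−p̂_h)/(n_h−1):
  stratum Low: (250/450)²·0.900·0.100/9 = 0.00308642
  stratum High: (200/450)²·0.688·0.312/31 = 0.00136778
V̂(p̂_st) = 0.0044542; SE = √V̂ = 0.0667398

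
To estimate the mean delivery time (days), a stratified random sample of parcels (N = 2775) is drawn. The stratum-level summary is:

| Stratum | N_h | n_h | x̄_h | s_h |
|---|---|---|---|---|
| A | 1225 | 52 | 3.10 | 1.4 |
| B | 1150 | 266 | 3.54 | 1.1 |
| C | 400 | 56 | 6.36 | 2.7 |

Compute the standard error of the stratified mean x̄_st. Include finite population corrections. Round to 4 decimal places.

V̂(x̄_st) = Σ W_h² (1 − n_h/N_h) s_h²/n_h, with W_h = N_h/N and N = 2775:
  stratum A: (1225/2775)²·(1 − 52/1225)·1.4²/52 = 0.00703333
  stratum B: (1150/2775)²·(1 − 266/1150)·1.1²/266 = 0.000600521
  stratum C: (400/2775)²·(1 − 56/400)·2.7²/56 = 0.00232612
V̂(x̄_st) = 0.00995997
SE(x̄_st) = √0.00995997 = 0.0997996

SE(x̄_st) ≈ 0.0998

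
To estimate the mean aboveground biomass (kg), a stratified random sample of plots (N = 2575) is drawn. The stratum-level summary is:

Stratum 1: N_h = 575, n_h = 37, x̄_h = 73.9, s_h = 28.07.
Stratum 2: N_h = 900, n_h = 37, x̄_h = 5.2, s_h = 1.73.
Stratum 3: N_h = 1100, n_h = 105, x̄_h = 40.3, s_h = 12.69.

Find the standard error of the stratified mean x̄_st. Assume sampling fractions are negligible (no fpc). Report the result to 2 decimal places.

SE(x̄_st) ≈ 1.16

V̂(x̄_st) = Σ W_h² s_h²/n_h, with W_h = N_h/N and N = 2575:
  stratum 1: (575/2575)²·28.07²/37 = 1.06185
  stratum 2: (900/2575)²·1.73²/37 = 0.00988146
  stratum 3: (1100/2575)²·12.69²/105 = 0.279875
V̂(x̄_st) = 1.35161
SE(x̄_st) = √1.35161 = 1.16259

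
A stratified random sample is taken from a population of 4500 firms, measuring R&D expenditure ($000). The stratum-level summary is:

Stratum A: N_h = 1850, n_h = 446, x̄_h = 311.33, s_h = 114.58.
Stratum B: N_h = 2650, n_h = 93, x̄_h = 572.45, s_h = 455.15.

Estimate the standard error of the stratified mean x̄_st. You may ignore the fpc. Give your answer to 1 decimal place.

SE(x̄_st) ≈ 27.9

V̂(x̄_st) = Σ W_h² s_h²/n_h, with W_h = N_h/N and N = 4500:
  stratum A: (1850/4500)²·114.58²/446 = 4.97509
  stratum B: (2650/4500)²·455.15²/93 = 772.49
V̂(x̄_st) = 777.465
SE(x̄_st) = √777.465 = 27.8831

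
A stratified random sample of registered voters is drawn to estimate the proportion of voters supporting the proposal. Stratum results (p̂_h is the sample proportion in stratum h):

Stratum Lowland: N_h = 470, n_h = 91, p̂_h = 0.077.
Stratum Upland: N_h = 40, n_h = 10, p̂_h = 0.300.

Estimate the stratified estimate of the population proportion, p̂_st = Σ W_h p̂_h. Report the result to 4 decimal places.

N = 510; stratum weights W_h = N_h/N.
p̂_st = Σ W_h p̂_h = (470·0.077 + 40·0.300)/510 = 0.09449

p̂_st ≈ 0.0945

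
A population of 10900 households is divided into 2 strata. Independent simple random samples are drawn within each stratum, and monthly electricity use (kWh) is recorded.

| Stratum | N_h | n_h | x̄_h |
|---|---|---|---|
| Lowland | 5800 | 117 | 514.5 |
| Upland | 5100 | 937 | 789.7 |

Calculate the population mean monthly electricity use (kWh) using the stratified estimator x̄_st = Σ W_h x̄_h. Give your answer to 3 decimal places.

N = Σ N_h = 10900. Stratum weights W_h = N_h/N.
x̄_st = (5800·514.5 + 5100·789.7) / 10900 = 643.26330

x̄_st ≈ 643.263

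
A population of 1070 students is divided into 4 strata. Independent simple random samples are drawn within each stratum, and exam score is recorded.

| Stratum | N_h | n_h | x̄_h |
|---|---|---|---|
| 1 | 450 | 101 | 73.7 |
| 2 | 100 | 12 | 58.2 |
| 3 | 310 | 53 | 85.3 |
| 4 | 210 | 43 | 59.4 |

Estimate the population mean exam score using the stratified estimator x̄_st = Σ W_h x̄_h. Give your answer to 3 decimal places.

N = Σ N_h = 1070. Stratum weights W_h = N_h/N.
x̄_st = (450·73.7 + 100·58.2 + 310·85.3 + 210·59.4) / 1070 = 72.80561

x̄_st ≈ 72.806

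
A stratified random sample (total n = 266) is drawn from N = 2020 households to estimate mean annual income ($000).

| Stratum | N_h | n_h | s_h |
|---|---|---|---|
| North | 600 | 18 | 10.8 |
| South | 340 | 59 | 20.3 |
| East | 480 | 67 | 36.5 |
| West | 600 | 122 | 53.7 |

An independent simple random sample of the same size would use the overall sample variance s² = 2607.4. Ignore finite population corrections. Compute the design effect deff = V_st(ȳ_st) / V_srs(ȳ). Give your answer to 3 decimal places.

deff ≈ 0.406

V̂(ȳ_st) = Σ W_h² s_h²/n_h, with W_h = N_h/N and N = 2020:
  stratum North: (600/2020)²·10.8²/18 = 0.571709
  stratum South: (340/2020)²·20.3²/59 = 0.197877
  stratum East: (480/2020)²·36.5²/67 = 1.12277
  stratum West: (600/2020)²·53.7²/122 = 2.0854
V_st = 3.97775
V_srs = s²/n = 2607.4/266 = 9.80226
deff = V_st / V_srs = 3.97775/9.80226 = 0.4058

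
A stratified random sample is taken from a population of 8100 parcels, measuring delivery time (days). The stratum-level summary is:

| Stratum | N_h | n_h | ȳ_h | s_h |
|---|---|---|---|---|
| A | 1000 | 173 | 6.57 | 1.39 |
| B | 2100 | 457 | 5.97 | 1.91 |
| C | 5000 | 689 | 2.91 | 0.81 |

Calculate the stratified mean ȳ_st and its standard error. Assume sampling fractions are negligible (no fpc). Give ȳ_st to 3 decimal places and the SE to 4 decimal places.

ȳ_st = Σ W_h ȳ_h = (1000·6.57 + 2100·5.97 + 5000·2.91)/8100 = 4.15519
V̂(ȳ_st) = Σ W_h² s_h²/n_h, with W_h = N_h/N and N = 8100:
  stratum A: (1000/8100)²·1.39²/173 = 0.000170221
  stratum B: (2100/8100)²·1.91²/457 = 0.000536561
  stratum C: (5000/8100)²·0.81²/689 = 0.000362845
V̂(ȳ_st) = 0.00106963
SE(ȳ_st) = √0.00106963 = 0.0327051

ȳ_st ≈ 4.155, SE ≈ 0.0327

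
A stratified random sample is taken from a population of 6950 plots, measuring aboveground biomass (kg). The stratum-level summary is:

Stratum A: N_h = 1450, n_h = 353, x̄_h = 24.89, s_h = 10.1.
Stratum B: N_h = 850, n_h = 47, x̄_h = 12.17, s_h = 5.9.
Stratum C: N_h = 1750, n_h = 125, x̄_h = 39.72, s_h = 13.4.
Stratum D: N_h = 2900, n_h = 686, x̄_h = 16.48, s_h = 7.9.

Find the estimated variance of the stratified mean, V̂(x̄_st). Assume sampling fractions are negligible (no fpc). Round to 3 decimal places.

V̂(x̄_st) = Σ W_h² s_h²/n_h, with W_h = N_h/N and N = 6950:
  stratum A: (1450/6950)²·10.1²/353 = 0.0125787
  stratum B: (850/6950)²·5.9²/47 = 0.0110783
  stratum C: (1750/6950)²·13.4²/125 = 0.0910764
  stratum D: (2900/6950)²·7.9²/686 = 0.01584
V̂(x̄_st) = 0.130573

V̂(x̄_st) ≈ 0.131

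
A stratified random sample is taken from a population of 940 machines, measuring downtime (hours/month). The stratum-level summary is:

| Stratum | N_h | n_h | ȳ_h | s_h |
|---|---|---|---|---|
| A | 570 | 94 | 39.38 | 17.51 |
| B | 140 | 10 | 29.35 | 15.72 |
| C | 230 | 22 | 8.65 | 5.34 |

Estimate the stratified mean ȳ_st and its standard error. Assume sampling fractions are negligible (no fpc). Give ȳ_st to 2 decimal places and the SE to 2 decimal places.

ȳ_st = Σ W_h ȳ_h = (570·39.38 + 140·29.35 + 230·8.65)/940 = 30.36713
V̂(ȳ_st) = Σ W_h² s_h²/n_h, with W_h = N_h/N and N = 940:
  stratum A: (570/940)²·17.51²/94 = 1.19933
  stratum B: (140/940)²·15.72²/10 = 0.548158
  stratum C: (230/940)²·5.34²/22 = 0.0775997
V̂(ȳ_st) = 1.82509
SE(ȳ_st) = √1.82509 = 1.35096

ȳ_st ≈ 30.37, SE ≈ 1.35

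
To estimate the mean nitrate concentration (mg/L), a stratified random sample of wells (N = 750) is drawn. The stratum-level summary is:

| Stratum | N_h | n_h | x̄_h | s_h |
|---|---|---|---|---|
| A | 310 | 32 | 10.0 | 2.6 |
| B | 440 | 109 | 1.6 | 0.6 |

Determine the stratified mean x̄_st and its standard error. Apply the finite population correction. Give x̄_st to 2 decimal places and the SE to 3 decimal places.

x̄_st = Σ W_h x̄_h = (310·10.0 + 440·1.6)/750 = 5.07200
V̂(x̄_st) = Σ W_h² (1 − n_h/N_h) s_h²/n_h, with W_h = N_h/N and N = 750:
  stratum A: (310/750)²·(1 − 32/310)·2.6²/32 = 0.0323654
  stratum B: (440/750)²·(1 − 109/440)·0.6²/109 = 0.000855134
V̂(x̄_st) = 0.0332205
SE(x̄_st) = √0.0332205 = 0.182265

x̄_st ≈ 5.07, SE ≈ 0.182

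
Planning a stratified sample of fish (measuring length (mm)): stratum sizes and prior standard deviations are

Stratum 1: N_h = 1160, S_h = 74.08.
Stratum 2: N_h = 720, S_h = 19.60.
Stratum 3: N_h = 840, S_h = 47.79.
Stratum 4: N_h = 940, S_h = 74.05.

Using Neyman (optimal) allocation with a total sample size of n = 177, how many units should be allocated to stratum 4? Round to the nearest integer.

59

Neyman allocation: n_h = n · N_h S_h / Σ N_i S_i, with n = 177.
  stratum 1: N_h·S_h = 1160·74.08 = 85932.80
  stratum 2: N_h·S_h = 720·19.60 = 14112.00
  stratum 3: N_h·S_h = 840·47.79 = 40143.60
  stratum 4: N_h·S_h = 940·74.05 = 69607.00
Σ N_h S_h = 209795.40
n for stratum 4 = 177·69607.00/209795.40 = 58.726 → 59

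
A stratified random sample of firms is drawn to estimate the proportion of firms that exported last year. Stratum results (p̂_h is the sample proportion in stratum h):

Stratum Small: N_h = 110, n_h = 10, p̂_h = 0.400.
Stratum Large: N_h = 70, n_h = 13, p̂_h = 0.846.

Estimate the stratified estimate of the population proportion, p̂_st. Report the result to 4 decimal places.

N = 180; stratum weights W_h = N_h/N.
p̂_st = Σ W_h p̂_h = (110·0.400 + 70·0.846)/180 = 0.57344

p̂_st ≈ 0.5734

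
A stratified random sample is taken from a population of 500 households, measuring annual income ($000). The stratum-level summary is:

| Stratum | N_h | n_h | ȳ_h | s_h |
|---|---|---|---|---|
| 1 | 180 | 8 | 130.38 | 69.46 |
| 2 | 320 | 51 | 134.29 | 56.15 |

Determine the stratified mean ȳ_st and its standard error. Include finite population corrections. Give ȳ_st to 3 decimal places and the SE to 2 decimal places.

ȳ_st ≈ 132.882, SE ≈ 9.80

ȳ_st = Σ W_h ȳ_h = (180·130.38 + 320·134.29)/500 = 132.88240
V̂(ȳ_st) = Σ W_h² (1 − n_h/N_h) s_h²/n_h, with W_h = N_h/N and N = 500:
  stratum 1: (180/500)²·(1 − 8/180)·69.46²/8 = 74.6862
  stratum 2: (320/500)²·(1 − 51/320)·56.15²/51 = 21.2859
V̂(ȳ_st) = 95.9721
SE(ȳ_st) = √95.9721 = 9.79654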